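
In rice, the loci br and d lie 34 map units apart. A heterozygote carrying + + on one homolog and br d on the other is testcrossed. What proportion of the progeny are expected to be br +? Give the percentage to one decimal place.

17.0%

A map distance of 34 map units corresponds to a recombination frequency of 0.340.
The F1 is + + / br d, so br + is a recombinant gamete class with expected frequency r/2 = 0.340/2 = 0.1700.
That is 0.1700 = 17.0% of the progeny.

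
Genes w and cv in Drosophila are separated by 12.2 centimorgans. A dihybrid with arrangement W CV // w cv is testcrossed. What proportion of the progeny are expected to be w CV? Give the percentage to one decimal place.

6.1%

A map distance of 12.2 centimorgans corresponds to a recombination frequency of 0.122.
The F1 is W CV / w cv, so w CV is a recombinant gamete class with expected frequency r/2 = 0.122/2 = 0.0610.
That is 0.0610 = 6.1% of the progeny.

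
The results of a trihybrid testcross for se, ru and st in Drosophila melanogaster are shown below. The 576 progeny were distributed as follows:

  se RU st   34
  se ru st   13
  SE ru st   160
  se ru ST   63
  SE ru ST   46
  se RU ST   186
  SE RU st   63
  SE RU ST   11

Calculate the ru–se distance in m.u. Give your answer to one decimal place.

The two most frequent reciprocal classes, SE ru st and se RU ST, are the parental types, so the F1 was SE ru st / se RU ST.
The two rarest classes, se ru st and SE RU ST, are the double crossovers. Comparing them with the parentals, only the se allele has switched, so se is the middle locus and the order is st – se – ru.
Crossovers in the se–ru interval produce the single-crossover classes SE RU st and se ru ST (63 + 63 = 126) plus the double crossovers (24).
RF(se–ru) = (126 + 24) / 576 = 150/576 = 0.2604 → 26.0 m.u.

26.0 m.u.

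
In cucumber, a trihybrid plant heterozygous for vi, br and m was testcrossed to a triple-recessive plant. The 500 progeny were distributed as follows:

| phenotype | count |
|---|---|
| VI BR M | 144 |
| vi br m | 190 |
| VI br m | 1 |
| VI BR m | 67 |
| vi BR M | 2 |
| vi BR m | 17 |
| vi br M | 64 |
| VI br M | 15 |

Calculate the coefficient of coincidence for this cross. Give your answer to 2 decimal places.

0.32

The two most frequent reciprocal classes, VI BR M and vi br m, are the parental types, so the F1 was VI BR M / vi br m.
The two rarest classes, vi BR M and VI br m, are the double crossovers. Comparing them with the parentals, only the vi allele has switched, so vi is the middle locus and the order is m – vi – br.
m–vi: (131 + 3)/500 = 0.2680; vi–br: (32 + 3)/500 = 0.0700.
Expected DCO frequency = 0.2680 × 0.0700 ≈ 0.01876; observed = 3/500 ≈ 0.00600.
Coefficient of coincidence = 0.00600/0.01876 ≈ 0.32.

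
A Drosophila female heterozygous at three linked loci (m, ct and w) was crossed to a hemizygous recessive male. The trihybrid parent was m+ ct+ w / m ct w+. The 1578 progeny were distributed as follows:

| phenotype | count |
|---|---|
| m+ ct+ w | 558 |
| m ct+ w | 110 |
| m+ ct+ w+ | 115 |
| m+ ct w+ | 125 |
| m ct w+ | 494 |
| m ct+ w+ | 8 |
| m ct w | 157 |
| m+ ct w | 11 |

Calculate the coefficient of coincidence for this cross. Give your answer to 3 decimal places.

0.406

The two rarest classes, m+ ct w and m ct+ w+, are the double crossovers. Comparing them with the parentals, only the ct allele has switched, so ct is the middle locus and the order is w – ct – m.
w–ct: (272 + 19)/1578 = 0.1844; ct–m: (235 + 19)/1578 = 0.1610.
Expected DCO frequency = 0.1844 × 0.1610 ≈ 0.02969; observed = 19/1578 ≈ 0.01204.
Coefficient of coincidence = 0.01204/0.02969 ≈ 0.406.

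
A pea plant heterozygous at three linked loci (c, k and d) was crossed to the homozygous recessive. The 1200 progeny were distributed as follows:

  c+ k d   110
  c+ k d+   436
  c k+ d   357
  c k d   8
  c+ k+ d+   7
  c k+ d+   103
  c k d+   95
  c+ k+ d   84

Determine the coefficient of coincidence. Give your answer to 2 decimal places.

The two most frequent reciprocal classes, c+ k d+ and c k+ d, are the parental types, so the F1 was c+ k d+ / c k+ d.
The two rarest classes, c+ k+ d+ and c k d, are the double crossovers. Comparing them with the parentals, only the k allele has switched, so k is the middle locus and the order is c – k – d.
c–k: (179 + 15)/1200 = 0.1617; k–d: (213 + 15)/1200 = 0.1900.
Expected DCO frequency = 0.1617 × 0.1900 ≈ 0.03072; observed = 15/1200 ≈ 0.01250.
Coefficient of coincidence = 0.01250/0.03072 ≈ 0.41.

0.41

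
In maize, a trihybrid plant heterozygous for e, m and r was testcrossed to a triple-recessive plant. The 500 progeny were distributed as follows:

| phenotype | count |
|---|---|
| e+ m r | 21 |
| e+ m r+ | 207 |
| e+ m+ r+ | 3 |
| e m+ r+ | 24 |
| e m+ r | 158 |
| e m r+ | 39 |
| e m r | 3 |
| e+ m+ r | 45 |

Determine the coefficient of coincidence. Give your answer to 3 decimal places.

The two most frequent reciprocal classes, e+ m r+ and e m+ r, are the parental types, so the F1 was e+ m r+ / e m+ r.
The two rarest classes, e+ m+ r+ and e m r, are the double crossovers. Comparing them with the parentals, only the m allele has switched, so m is the middle locus and the order is r – m – e.
r–m: (45 + 6)/500 = 0.1020; m–e: (84 + 6)/500 = 0.1800.
Expected DCO frequency = 0.1020 × 0.1800 ≈ 0.01836; observed = 6/500 ≈ 0.01200.
Coefficient of coincidence = 0.01200/0.01836 ≈ 0.654.

0.654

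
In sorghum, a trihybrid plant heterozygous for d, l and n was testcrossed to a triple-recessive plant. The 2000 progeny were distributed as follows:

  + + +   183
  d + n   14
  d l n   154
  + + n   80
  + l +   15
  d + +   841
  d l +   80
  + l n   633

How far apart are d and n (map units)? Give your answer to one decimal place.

18.3 map units

The two most frequent reciprocal classes, d + + and + l n, are the parental types, so the F1 was d + + / + l n.
The two rarest classes, d + n and + l +, are the double crossovers. Comparing them with the parentals, only the n allele has switched, so n is the middle locus and the order is d – n – l.
Crossovers in the d–n interval produce the single-crossover classes + + + and d l n (183 + 154 = 337) plus the double crossovers (29).
RF(d–n) = (337 + 29) / 2000 = 366/2000 = 0.1830 → 18.3 map units.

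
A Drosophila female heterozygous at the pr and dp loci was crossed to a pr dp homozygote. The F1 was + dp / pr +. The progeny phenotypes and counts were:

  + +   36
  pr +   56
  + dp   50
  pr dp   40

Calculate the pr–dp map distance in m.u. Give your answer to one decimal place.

41.8 m.u.

The recombinant classes are + + and pr dp: 36 + 40 = 76.
Recombination frequency = 76/182 = 0.4176 ≈ 41.8%, i.e. 41.8 m.u.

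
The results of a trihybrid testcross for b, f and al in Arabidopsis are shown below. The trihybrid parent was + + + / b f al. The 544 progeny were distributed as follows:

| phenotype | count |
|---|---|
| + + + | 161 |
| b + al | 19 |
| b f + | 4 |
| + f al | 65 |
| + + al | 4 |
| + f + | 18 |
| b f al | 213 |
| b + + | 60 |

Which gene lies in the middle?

al

The two rarest classes, + + al and b f +, are the double crossovers. Comparing them with the parentals, only the al allele has switched, so al is the middle locus and the order is f – al – b.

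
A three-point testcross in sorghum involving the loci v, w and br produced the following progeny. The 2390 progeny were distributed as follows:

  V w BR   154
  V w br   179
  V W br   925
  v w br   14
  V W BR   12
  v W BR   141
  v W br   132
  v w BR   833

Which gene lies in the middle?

The two most frequent reciprocal classes, v w BR and V W br, are the parental types, so the F1 was v w BR / V W br.
The two rarest classes, v w br and V W BR, are the double crossovers. Comparing them with the parentals, only the br allele has switched, so br is the middle locus and the order is w – br – v.

br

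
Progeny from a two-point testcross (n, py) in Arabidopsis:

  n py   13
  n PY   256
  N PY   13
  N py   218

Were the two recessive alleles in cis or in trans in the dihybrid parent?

The two most frequent classes are N py (218) and n PY (256); these are the parental (non-recombinant) types.
So the F1 carried N py on one chromosome and n PY on the other — the recessive alleles are on opposite chromosomes (trans / repulsion).

trans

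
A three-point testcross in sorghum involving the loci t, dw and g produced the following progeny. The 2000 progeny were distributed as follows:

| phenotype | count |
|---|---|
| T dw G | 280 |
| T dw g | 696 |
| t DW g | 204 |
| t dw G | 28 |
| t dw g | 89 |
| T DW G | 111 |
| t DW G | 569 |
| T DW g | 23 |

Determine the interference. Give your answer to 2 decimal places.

The two most frequent reciprocal classes, t DW G and T dw g, are the parental types, so the F1 was t DW G / T dw g.
The two rarest classes, t dw G and T DW g, are the double crossovers. Comparing them with the parentals, only the dw allele has switched, so dw is the middle locus and the order is g – dw – t.
g–dw: (484 + 51)/2000 = 0.2675; dw–t: (200 + 51)/2000 = 0.1255.
Expected DCO frequency = 0.2675 × 0.1255 ≈ 0.03357; observed = 51/2000 ≈ 0.02550.
Coefficient of coincidence = 0.02550/0.03357 ≈ 0.76; interference = 1 − 0.76 = 0.24.

0.24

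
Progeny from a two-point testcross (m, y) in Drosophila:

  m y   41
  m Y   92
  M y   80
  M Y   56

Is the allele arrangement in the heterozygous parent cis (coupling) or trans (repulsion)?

trans

The two most frequent classes are M y (80) and m Y (92); these are the parental (non-recombinant) types.
So the F1 carried M y on one chromosome and m Y on the other — the recessive alleles are on opposite chromosomes (trans / repulsion).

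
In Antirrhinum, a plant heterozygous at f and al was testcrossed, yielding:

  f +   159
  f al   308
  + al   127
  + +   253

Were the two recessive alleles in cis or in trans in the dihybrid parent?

The two most frequent classes are + + (253) and f al (308); these are the parental (non-recombinant) types.
So the F1 carried + + on one chromosome and f al on the other — the recessive alleles are on the same chromosome (cis / coupling).

cis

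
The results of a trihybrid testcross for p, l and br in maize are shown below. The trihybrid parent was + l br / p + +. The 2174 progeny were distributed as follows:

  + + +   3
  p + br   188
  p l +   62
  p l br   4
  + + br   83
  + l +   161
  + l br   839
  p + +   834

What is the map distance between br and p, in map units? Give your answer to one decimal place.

16.4 map units

The two rarest classes, p l br and + + +, are the double crossovers. Comparing them with the parentals, only the p allele has switched, so p is the middle locus and the order is br – p – l.
Crossovers in the br–p interval produce the single-crossover classes + l + and p + br (161 + 188 = 349) plus the double crossovers (7).
RF(br–p) = (349 + 7) / 2174 = 356/2174 = 0.1638 → 16.4 map units.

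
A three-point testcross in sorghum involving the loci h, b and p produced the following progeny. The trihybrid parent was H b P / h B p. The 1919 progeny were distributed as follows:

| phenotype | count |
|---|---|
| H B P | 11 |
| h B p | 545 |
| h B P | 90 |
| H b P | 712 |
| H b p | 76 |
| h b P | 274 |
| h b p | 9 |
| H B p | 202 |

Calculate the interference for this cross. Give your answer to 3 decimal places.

The two rarest classes, H B P and h b p, are the double crossovers. Comparing them with the parentals, only the b allele has switched, so b is the middle locus and the order is p – b – h.
p–b: (166 + 20)/1919 = 0.0969; b–h: (476 + 20)/1919 = 0.2585.
Expected DCO frequency = 0.0969 × 0.2585 ≈ 0.02505; observed = 20/1919 ≈ 0.01042.
Coefficient of coincidence = 0.01042/0.02505 ≈ 0.416; interference = 1 − 0.416 = 0.584.

0.584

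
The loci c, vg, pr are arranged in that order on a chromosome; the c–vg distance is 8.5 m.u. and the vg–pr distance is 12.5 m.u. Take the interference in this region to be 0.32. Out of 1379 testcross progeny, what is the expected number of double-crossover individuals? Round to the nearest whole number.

Map distances give recombination frequencies of 0.085 and 0.125 for the two intervals.
With interference 0.32 (so coincidence = 0.68), expected double-crossover frequency = 0.085 × 0.125 × 0.68 = 0.00722.
Expected number = 0.00722 × 1379 = 9.96 ≈ 10.

10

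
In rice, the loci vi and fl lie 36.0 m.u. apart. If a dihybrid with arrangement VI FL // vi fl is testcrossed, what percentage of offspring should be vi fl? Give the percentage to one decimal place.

A map distance of 36.0 m.u. corresponds to a recombination frequency of 0.360.
The F1 is VI FL / vi fl, so vi fl is a parental gamete class with expected frequency (1 − r)/2 = 0.640/2 = 0.3200.
That is 0.3200 = 32.0% of the progeny.

32.0%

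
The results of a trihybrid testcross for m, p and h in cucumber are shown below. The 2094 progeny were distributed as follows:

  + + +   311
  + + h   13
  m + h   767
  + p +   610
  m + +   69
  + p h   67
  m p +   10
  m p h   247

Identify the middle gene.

m

The two most frequent reciprocal classes, m + h and + p +, are the parental types, so the F1 was m + h / + p +.
The two rarest classes, + + h and m p +, are the double crossovers. Comparing them with the parentals, only the m allele has switched, so m is the middle locus and the order is h – m – p.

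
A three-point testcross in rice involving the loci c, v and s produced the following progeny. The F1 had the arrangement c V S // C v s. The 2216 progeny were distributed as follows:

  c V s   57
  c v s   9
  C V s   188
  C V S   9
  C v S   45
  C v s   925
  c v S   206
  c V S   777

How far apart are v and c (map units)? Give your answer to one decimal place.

18.6 map units

The two rarest classes, C V S and c v s, are the double crossovers. Comparing them with the parentals, only the c allele has switched, so c is the middle locus and the order is s – c – v.
Crossovers in the c–v interval produce the single-crossover classes c v S and C V s (206 + 188 = 394) plus the double crossovers (18).
RF(c–v) = (394 + 18) / 2216 = 412/2216 = 0.1859 → 18.6 map units.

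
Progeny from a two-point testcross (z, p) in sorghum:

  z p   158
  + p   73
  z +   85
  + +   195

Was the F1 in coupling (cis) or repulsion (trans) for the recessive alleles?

cis

The two most frequent classes are + + (195) and z p (158); these are the parental (non-recombinant) types.
So the F1 carried + + on one chromosome and z p on the other — the recessive alleles are on the same chromosome (cis / coupling).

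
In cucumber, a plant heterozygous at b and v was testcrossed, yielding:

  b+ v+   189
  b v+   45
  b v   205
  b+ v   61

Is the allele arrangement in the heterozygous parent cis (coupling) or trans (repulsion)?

cis

The two most frequent classes are b+ v+ (189) and b v (205); these are the parental (non-recombinant) types.
So the F1 carried b+ v+ on one chromosome and b v on the other — the recessive alleles are on the same chromosome (cis / coupling).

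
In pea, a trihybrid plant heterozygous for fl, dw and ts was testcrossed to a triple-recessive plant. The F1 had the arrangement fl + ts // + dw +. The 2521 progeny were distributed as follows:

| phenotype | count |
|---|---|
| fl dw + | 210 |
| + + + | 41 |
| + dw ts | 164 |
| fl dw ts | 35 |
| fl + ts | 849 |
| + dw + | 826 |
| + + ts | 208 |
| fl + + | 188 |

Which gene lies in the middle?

The two rarest classes, fl dw ts and + + +, are the double crossovers. Comparing them with the parentals, only the dw allele has switched, so dw is the middle locus and the order is fl – dw – ts.

dw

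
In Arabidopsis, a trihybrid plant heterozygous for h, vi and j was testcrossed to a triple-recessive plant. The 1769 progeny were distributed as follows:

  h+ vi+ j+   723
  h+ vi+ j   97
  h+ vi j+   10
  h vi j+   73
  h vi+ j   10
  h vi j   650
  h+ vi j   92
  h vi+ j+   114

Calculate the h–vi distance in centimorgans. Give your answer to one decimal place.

The two most frequent reciprocal classes, h+ vi+ j+ and h vi j, are the parental types, so the F1 was h+ vi+ j+ / h vi j.
The two rarest classes, h+ vi j+ and h vi+ j, are the double crossovers. Comparing them with the parentals, only the vi allele has switched, so vi is the middle locus and the order is h – vi – j.
Crossovers in the h–vi interval produce the single-crossover classes h vi+ j+ and h+ vi j (114 + 92 = 206) plus the double crossovers (20).
RF(h–vi) = (206 + 20) / 1769 = 226/1769 = 0.1278 → 12.8 centimorgans.

12.8 centimorgans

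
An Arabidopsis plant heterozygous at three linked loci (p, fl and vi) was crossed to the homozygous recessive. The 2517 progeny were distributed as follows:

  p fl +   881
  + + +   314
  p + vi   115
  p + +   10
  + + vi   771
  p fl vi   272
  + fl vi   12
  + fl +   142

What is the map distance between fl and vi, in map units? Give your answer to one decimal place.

24.2 map units

The two most frequent reciprocal classes, p fl + and + + vi, are the parental types, so the F1 was p fl + / + + vi.
The two rarest classes, p + + and + fl vi, are the double crossovers. Comparing them with the parentals, only the fl allele has switched, so fl is the middle locus and the order is p – fl – vi.
Crossovers in the fl–vi interval produce the single-crossover classes p fl vi and + + + (272 + 314 = 586) plus the double crossovers (22).
RF(fl–vi) = (586 + 22) / 2517 = 608/2517 = 0.2416 → 24.2 map units.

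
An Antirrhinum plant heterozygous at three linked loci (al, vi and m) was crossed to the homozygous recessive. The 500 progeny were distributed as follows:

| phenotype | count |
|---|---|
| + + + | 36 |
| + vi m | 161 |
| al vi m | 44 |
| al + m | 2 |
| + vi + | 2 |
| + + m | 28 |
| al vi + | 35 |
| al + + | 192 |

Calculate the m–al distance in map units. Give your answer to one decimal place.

16.8 map units

The two most frequent reciprocal classes, + vi m and al + +, are the parental types, so the F1 was + vi m / al + +.
The two rarest classes, + vi + and al + m, are the double crossovers. Comparing them with the parentals, only the m allele has switched, so m is the middle locus and the order is vi – m – al.
Crossovers in the m–al interval produce the single-crossover classes al vi m and + + + (44 + 36 = 80) plus the double crossovers (4).
RF(m–al) = (80 + 4) / 500 = 84/500 = 0.1680 → 16.8 map units.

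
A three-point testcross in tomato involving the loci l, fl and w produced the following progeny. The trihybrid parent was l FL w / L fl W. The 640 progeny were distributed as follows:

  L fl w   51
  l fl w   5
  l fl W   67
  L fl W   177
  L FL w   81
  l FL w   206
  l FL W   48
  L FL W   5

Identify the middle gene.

fl

The two rarest classes, l fl w and L FL W, are the double crossovers. Comparing them with the parentals, only the fl allele has switched, so fl is the middle locus and the order is l – fl – w.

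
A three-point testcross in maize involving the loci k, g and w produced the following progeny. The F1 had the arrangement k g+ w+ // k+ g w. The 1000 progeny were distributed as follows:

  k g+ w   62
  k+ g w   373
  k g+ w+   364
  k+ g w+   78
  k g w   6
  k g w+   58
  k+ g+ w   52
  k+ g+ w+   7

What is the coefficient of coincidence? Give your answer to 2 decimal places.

0.69

The two rarest classes, k+ g+ w+ and k g w, are the double crossovers. Comparing them with the parentals, only the k allele has switched, so k is the middle locus and the order is w – k – g.
w–k: (140 + 13)/1000 = 0.1530; k–g: (110 + 13)/1000 = 0.1230.
Expected DCO frequency = 0.1530 × 0.1230 ≈ 0.01882; observed = 13/1000 ≈ 0.01300.
Coefficient of coincidence = 0.01300/0.01882 ≈ 0.69.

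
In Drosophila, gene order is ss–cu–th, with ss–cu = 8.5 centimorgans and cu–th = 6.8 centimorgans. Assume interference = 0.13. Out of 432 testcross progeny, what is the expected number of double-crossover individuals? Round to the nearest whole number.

2

Map distances give recombination frequencies of 0.085 and 0.068 for the two intervals.
With interference 0.13 (so coincidence = 0.87), expected double-crossover frequency = 0.085 × 0.068 × 0.87 = 0.00503.
Expected number = 0.00503 × 432 = 2.17 ≈ 2.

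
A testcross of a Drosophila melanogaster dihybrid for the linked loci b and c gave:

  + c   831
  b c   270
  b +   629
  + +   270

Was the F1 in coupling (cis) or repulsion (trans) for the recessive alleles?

The two most frequent classes are + c (831) and b + (629); these are the parental (non-recombinant) types.
So the F1 carried + c on one chromosome and b + on the other — the recessive alleles are on opposite chromosomes (trans / repulsion).

trans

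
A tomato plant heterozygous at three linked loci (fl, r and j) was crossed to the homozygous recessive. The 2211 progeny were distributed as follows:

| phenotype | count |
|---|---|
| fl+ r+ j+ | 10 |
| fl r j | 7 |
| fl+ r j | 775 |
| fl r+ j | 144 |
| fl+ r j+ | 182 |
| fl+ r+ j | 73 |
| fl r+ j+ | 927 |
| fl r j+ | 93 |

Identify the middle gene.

The two most frequent reciprocal classes, fl+ r j and fl r+ j+, are the parental types, so the F1 was fl+ r j / fl r+ j+.
The two rarest classes, fl r j and fl+ r+ j+, are the double crossovers. Comparing them with the parentals, only the fl allele has switched, so fl is the middle locus and the order is j – fl – r.

fl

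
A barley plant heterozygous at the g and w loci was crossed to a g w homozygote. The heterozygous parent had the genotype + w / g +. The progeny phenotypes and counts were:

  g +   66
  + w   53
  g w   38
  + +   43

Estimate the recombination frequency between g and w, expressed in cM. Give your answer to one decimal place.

The recombinant classes are + + and g w: 43 + 38 = 81.
Recombination frequency = 81/200 = 0.4050 ≈ 40.5%, i.e. 40.5 cM.

40.5 cM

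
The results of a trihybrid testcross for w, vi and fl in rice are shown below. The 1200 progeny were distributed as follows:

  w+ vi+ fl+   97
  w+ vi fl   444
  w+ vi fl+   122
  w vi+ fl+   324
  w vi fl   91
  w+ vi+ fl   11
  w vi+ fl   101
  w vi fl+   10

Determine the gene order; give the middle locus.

The two most frequent reciprocal classes, w+ vi fl and w vi+ fl+, are the parental types, so the F1 was w+ vi fl / w vi+ fl+.
The two rarest classes, w+ vi+ fl and w vi fl+, are the double crossovers. Comparing them with the parentals, only the vi allele has switched, so vi is the middle locus and the order is w – vi – fl.

vi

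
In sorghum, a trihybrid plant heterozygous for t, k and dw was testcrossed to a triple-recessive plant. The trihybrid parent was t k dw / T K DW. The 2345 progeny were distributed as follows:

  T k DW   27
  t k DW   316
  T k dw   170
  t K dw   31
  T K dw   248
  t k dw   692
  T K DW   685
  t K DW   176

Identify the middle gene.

The two rarest classes, t K dw and T k DW, are the double crossovers. Comparing them with the parentals, only the k allele has switched, so k is the middle locus and the order is t – k – dw.

k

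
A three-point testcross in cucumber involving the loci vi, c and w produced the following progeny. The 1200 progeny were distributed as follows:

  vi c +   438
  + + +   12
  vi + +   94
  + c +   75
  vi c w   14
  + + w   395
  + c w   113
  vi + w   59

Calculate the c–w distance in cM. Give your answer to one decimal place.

The two most frequent reciprocal classes, vi c + and + + w, are the parental types, so the F1 was vi c + / + + w.
The two rarest classes, vi c w and + + +, are the double crossovers. Comparing them with the parentals, only the w allele has switched, so w is the middle locus and the order is c – w – vi.
Crossovers in the c–w interval produce the single-crossover classes vi + + and + c w (94 + 113 = 207) plus the double crossovers (26).
RF(c–w) = (207 + 26) / 1200 = 233/1200 = 0.1942 → 19.4 cM.

19.4 cM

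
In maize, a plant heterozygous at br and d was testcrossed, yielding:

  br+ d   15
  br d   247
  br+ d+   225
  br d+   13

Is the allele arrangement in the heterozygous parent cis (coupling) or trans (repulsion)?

The two most frequent classes are br+ d+ (225) and br d (247); these are the parental (non-recombinant) types.
So the F1 carried br+ d+ on one chromosome and br d on the other — the recessive alleles are on the same chromosome (cis / coupling).

cis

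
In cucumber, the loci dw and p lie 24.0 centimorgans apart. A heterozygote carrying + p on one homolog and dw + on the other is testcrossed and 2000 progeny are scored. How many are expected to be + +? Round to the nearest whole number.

A map distance of 24.0 centimorgans corresponds to a recombination frequency of 0.240.
The F1 is + p / dw +, so + + is a recombinant gamete class with expected frequency r/2 = 0.240/2 = 0.1200.
Expected number = 0.1200 × 2000 = 240.00 ≈ 240.

240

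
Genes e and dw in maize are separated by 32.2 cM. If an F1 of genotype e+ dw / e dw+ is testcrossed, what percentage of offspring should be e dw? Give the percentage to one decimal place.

16.1%

A map distance of 32.2 cM corresponds to a recombination frequency of 0.322.
The F1 is e+ dw / e dw+, so e dw is a recombinant gamete class with expected frequency r/2 = 0.322/2 = 0.1610.
That is 0.1610 = 16.1% of the progeny.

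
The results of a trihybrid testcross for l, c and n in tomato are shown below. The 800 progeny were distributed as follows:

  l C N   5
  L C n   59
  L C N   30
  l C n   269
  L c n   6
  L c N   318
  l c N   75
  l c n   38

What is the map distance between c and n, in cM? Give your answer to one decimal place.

The two most frequent reciprocal classes, L c N and l C n, are the parental types, so the F1 was L c N / l C n.
The two rarest classes, L c n and l C N, are the double crossovers. Comparing them with the parentals, only the n allele has switched, so n is the middle locus and the order is c – n – l.
Crossovers in the c–n interval produce the single-crossover classes L C N and l c n (30 + 38 = 68) plus the double crossovers (11).
RF(c–n) = (68 + 11) / 800 = 79/800 = 0.0988 → 9.9 cM.

9.9 cM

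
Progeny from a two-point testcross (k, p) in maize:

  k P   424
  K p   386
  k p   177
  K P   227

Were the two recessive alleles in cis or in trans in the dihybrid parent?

trans

The two most frequent classes are K p (386) and k P (424); these are the parental (non-recombinant) types.
So the F1 carried K p on one chromosome and k P on the other — the recessive alleles are on opposite chromosomes (trans / repulsion).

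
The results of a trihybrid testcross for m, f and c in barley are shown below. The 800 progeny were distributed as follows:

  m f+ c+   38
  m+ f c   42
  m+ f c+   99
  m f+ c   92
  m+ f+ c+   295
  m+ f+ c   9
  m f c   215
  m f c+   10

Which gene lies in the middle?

The two most frequent reciprocal classes, m f c and m+ f+ c+, are the parental types, so the F1 was m f c / m+ f+ c+.
The two rarest classes, m f c+ and m+ f+ c, are the double crossovers. Comparing them with the parentals, only the c allele has switched, so c is the middle locus and the order is f – c – m.

c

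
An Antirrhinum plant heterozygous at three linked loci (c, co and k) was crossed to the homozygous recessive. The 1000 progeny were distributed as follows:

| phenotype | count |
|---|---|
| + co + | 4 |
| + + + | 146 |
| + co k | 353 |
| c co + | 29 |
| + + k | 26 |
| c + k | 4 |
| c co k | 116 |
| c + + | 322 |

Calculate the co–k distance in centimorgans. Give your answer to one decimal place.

The two most frequent reciprocal classes, c + + and + co k, are the parental types, so the F1 was c + + / + co k.
The two rarest classes, c + k and + co +, are the double crossovers. Comparing them with the parentals, only the k allele has switched, so k is the middle locus and the order is c – k – co.
Crossovers in the k–co interval produce the single-crossover classes c co + and + + k (29 + 26 = 55) plus the double crossovers (8).
RF(k–co) = (55 + 8) / 1000 = 63/1000 = 0.0630 → 6.3 centimorgans.

6.3 centimorgans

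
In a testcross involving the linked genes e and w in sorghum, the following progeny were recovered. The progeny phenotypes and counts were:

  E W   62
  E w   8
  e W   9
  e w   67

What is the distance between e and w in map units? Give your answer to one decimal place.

11.6 map units

The two most frequent classes, E W (62) and e w (67), are the parental types, so the F1 was E W / e w.
The recombinant classes are E w and e W: 8 + 9 = 17.
Recombination frequency = 17/146 = 0.1164 ≈ 11.6%, i.e. 11.6 map units.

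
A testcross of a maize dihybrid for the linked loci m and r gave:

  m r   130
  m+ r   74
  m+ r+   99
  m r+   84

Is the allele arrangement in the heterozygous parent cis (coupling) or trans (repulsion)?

The two most frequent classes are m+ r+ (99) and m r (130); these are the parental (non-recombinant) types.
So the F1 carried m+ r+ on one chromosome and m r on the other — the recessive alleles are on the same chromosome (cis / coupling).

cis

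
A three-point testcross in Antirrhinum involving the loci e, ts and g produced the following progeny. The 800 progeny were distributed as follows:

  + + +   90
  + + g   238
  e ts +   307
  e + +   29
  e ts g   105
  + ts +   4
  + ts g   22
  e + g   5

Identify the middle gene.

The two most frequent reciprocal classes, + + g and e ts +, are the parental types, so the F1 was + + g / e ts +.
The two rarest classes, e + g and + ts +, are the double crossovers. Comparing them with the parentals, only the e allele has switched, so e is the middle locus and the order is g – e – ts.

e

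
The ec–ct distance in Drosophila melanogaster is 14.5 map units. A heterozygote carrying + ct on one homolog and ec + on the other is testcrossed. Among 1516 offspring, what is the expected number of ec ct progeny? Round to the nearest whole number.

A map distance of 14.5 map units corresponds to a recombination frequency of 0.145.
The F1 is + ct / ec +, so ec ct is a recombinant gamete class with expected frequency r/2 = 0.145/2 = 0.0725.
Expected number = 0.0725 × 1516 = 109.91 ≈ 110.

110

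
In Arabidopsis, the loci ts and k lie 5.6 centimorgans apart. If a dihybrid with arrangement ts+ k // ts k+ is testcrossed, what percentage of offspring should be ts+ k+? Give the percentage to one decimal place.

A map distance of 5.6 centimorgans corresponds to a recombination frequency of 0.056.
The F1 is ts+ k / ts k+, so ts+ k+ is a recombinant gamete class with expected frequency r/2 = 0.056/2 = 0.0280.
That is 0.0280 = 2.8% of the progeny.

2.8%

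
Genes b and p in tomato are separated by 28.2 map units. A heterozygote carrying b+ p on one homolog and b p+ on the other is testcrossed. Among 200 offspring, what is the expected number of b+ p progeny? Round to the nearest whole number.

A map distance of 28.2 map units corresponds to a recombination frequency of 0.282.
The F1 is b+ p / b p+, so b+ p is a parental gamete class with expected frequency (1 − r)/2 = 0.718/2 = 0.3590.
Expected number = 0.3590 × 200 = 71.80 ≈ 72.

72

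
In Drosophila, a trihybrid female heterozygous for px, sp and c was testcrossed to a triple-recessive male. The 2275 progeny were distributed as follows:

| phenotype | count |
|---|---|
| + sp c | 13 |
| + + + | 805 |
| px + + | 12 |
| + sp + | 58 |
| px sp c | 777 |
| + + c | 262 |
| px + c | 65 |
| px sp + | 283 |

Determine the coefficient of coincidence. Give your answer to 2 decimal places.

0.67

The two most frequent reciprocal classes, px sp c and + + +, are the parental types, so the F1 was px sp c / + + +.
The two rarest classes, + sp c and px + +, are the double crossovers. Comparing them with the parentals, only the px allele has switched, so px is the middle locus and the order is sp – px – c.
sp–px: (123 + 25)/2275 = 0.0651; px–c: (545 + 25)/2275 = 0.2505.
Expected DCO frequency = 0.0651 × 0.2505 ≈ 0.01631; observed = 25/2275 ≈ 0.01099.
Coefficient of coincidence = 0.01099/0.01631 ≈ 0.67.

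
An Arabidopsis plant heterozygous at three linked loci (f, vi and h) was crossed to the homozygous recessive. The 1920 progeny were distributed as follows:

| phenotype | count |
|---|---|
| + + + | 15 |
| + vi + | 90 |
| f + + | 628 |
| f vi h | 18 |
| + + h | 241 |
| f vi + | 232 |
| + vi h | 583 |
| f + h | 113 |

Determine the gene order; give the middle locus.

f

The two most frequent reciprocal classes, f + + and + vi h, are the parental types, so the F1 was f + + / + vi h.
The two rarest classes, + + + and f vi h, are the double crossovers. Comparing them with the parentals, only the f allele has switched, so f is the middle locus and the order is vi – f – h.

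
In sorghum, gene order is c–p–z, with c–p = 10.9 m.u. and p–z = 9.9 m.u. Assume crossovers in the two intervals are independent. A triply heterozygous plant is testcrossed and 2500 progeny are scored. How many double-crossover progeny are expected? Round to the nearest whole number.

27

Map distances give recombination frequencies of 0.109 and 0.099 for the two intervals.
With no interference, expected double-crossover frequency = 0.109 × 0.099 = 0.01079.
Expected number = 0.01079 × 2500 = 26.98 ≈ 27.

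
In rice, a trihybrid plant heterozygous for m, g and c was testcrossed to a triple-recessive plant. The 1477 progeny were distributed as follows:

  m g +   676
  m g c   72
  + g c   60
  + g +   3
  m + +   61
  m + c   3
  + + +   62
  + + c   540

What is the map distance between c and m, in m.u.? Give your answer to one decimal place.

The two most frequent reciprocal classes, + + c and m g +, are the parental types, so the F1 was + + c / m g +.
The two rarest classes, m + c and + g +, are the double crossovers. Comparing them with the parentals, only the m allele has switched, so m is the middle locus and the order is c – m – g.
Crossovers in the c–m interval produce the single-crossover classes + + + and m g c (62 + 72 = 134) plus the double crossovers (6).
RF(c–m) = (134 + 6) / 1477 = 140/1477 = 0.0948 → 9.5 m.u.

9.5 m.u.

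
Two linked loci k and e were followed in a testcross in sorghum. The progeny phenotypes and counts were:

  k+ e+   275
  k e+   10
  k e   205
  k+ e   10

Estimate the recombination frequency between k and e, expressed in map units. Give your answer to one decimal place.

The two most frequent classes, k+ e+ (275) and k e (205), are the parental types, so the F1 was k+ e+ / k e.
The recombinant classes are k+ e and k e+: 10 + 10 = 20.
Recombination frequency = 20/500 = 0.0400 ≈ 4.0%, i.e. 4.0 map units.

4.0 map units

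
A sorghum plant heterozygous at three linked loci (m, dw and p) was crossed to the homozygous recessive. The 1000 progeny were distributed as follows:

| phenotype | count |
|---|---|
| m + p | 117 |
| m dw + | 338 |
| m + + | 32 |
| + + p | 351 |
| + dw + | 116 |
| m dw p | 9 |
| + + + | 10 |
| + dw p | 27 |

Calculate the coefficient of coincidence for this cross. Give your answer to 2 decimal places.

0.97

The two most frequent reciprocal classes, + + p and m dw +, are the parental types, so the F1 was + + p / m dw +.
The two rarest classes, + + + and m dw p, are the double crossovers. Comparing them with the parentals, only the p allele has switched, so p is the middle locus and the order is m – p – dw.
m–p: (233 + 19)/1000 = 0.2520; p–dw: (59 + 19)/1000 = 0.0780.
Expected DCO frequency = 0.2520 × 0.0780 ≈ 0.01966; observed = 19/1000 ≈ 0.01900.
Coefficient of coincidence = 0.01900/0.01966 ≈ 0.97.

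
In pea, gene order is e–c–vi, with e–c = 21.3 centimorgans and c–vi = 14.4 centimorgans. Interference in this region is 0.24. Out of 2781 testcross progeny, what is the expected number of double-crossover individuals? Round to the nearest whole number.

65

Map distances give recombination frequencies of 0.213 and 0.144 for the two intervals.
With interference 0.24 (so coincidence = 0.76), expected double-crossover frequency = 0.213 × 0.144 × 0.76 = 0.02331.
Expected number = 0.02331 × 2781 = 64.83 ≈ 65.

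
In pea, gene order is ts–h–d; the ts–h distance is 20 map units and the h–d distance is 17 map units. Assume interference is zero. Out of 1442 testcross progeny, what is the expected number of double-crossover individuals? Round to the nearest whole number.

Map distances give recombination frequencies of 0.200 and 0.170 for the two intervals.
With no interference, expected double-crossover frequency = 0.200 × 0.170 = 0.03400.
Expected number = 0.03400 × 1442 = 49.03 ≈ 49.

49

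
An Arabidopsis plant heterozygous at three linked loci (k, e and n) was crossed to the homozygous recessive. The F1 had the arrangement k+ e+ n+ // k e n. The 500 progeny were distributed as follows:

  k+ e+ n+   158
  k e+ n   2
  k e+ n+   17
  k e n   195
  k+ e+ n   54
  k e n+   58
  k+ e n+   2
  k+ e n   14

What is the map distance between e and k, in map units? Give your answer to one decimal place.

The two rarest classes, k+ e n+ and k e+ n, are the double crossovers. Comparing them with the parentals, only the e allele has switched, so e is the middle locus and the order is n – e – k.
Crossovers in the e–k interval produce the single-crossover classes k e+ n+ and k+ e n (17 + 14 = 31) plus the double crossovers (4).
RF(e–k) = (31 + 4) / 500 = 35/500 = 0.0700 → 7.0 map units.

7.0 map units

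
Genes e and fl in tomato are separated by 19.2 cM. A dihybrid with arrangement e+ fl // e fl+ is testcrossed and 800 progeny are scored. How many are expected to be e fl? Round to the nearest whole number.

A map distance of 19.2 cM corresponds to a recombination frequency of 0.192.
The F1 is e+ fl / e fl+, so e fl is a recombinant gamete class with expected frequency r/2 = 0.192/2 = 0.0960.
Expected number = 0.0960 × 800 = 76.80 ≈ 77.

77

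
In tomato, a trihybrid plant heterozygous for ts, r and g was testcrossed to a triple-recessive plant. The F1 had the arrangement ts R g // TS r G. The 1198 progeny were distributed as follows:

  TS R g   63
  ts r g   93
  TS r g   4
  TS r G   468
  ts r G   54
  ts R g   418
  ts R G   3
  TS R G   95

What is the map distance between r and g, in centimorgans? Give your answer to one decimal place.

16.3 centimorgans

The two rarest classes, ts R G and TS r g, are the double crossovers. Comparing them with the parentals, only the g allele has switched, so g is the middle locus and the order is ts – g – r.
Crossovers in the g–r interval produce the single-crossover classes ts r g and TS R G (93 + 95 = 188) plus the double crossovers (7).
RF(g–r) = (188 + 7) / 1198 = 195/1198 = 0.1628 → 16.3 centimorgans.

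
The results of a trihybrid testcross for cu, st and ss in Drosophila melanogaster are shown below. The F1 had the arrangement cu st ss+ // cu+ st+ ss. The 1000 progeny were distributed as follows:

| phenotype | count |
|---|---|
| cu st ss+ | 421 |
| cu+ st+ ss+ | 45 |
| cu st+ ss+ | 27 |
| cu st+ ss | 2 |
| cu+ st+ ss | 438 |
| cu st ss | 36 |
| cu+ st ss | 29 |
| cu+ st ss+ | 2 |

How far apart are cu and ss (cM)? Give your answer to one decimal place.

The two rarest classes, cu+ st ss+ and cu st+ ss, are the double crossovers. Comparing them with the parentals, only the cu allele has switched, so cu is the middle locus and the order is st – cu – ss.
Crossovers in the cu–ss interval produce the single-crossover classes cu st ss and cu+ st+ ss+ (36 + 45 = 81) plus the double crossovers (4).
RF(cu–ss) = (81 + 4) / 1000 = 85/1000 = 0.0850 → 8.5 cM.

8.5 cM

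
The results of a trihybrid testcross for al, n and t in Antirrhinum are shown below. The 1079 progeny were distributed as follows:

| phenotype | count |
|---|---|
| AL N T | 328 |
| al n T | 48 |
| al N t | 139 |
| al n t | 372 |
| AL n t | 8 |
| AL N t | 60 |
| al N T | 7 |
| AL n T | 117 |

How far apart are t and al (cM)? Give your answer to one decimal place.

11.4 cM

The two most frequent reciprocal classes, al n t and AL N T, are the parental types, so the F1 was al n t / AL N T.
The two rarest classes, AL n t and al N T, are the double crossovers. Comparing them with the parentals, only the al allele has switched, so al is the middle locus and the order is t – al – n.
Crossovers in the t–al interval produce the single-crossover classes al n T and AL N t (48 + 60 = 108) plus the double crossovers (15).
RF(t–al) = (108 + 15) / 1079 = 123/1079 = 0.1140 → 11.4 cM.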